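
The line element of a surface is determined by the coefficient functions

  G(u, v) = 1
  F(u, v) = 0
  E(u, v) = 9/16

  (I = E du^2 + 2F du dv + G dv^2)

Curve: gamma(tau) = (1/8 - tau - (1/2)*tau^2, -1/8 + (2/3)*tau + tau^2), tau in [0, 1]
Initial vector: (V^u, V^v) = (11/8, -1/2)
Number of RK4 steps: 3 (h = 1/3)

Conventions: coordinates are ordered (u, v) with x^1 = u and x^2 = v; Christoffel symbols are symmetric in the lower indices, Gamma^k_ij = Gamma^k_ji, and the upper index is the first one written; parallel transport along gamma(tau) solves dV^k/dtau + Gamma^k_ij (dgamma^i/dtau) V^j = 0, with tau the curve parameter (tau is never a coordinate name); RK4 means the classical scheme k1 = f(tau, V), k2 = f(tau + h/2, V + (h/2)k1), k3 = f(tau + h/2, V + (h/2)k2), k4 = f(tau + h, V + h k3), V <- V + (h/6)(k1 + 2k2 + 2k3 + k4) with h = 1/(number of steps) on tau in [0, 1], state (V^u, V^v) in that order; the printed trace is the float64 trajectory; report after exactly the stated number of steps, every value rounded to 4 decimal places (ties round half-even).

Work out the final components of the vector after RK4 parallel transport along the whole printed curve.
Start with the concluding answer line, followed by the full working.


Answer: V^u = 1.3750, V^v = -0.5000

gamma'(tau) = (-1 - tau, 2/3 + 2*tau); f(tau, V)^k = -Gamma^k_ij(gamma(tau)) gamma'^i(tau) V^j; h = 1/3; intermediate values shown to 6 dp
curve data and Christoffel symbols at the stage parameters:
  tau = 0.000000: gamma = (0.125000, -0.125000), gamma' = (-1.000000, 0.666667); Gamma_uuu = 0.000000, Gamma_uuv = 0.000000, Gamma_uvv = 0.000000, Gamma_vuu = 0.000000, Gamma_vuv = 0.000000, Gamma_vvv = 0.000000
  tau = 0.166667: gamma = (-0.055556, 0.013889), gamma' = (-1.166667, 1.000000); Gamma_uuu = 0.000000, Gamma_uuv = 0.000000, Gamma_uvv = 0.000000, Gamma_vuu = 0.000000, Gamma_vuv = 0.000000, Gamma_vvv = 0.000000
  tau = 0.333333: gamma = (-0.263889, 0.208333), gamma' = (-1.333333, 1.333333); Gamma_uuu = 0.000000, Gamma_uuv = 0.000000, Gamma_uvv = 0.000000, Gamma_vuu = 0.000000, Gamma_vuv = 0.000000, Gamma_vvv = 0.000000
  tau = 0.500000: gamma = (-0.500000, 0.458333), gamma' = (-1.500000, 1.666667); Gamma_uuu = 0.000000, Gamma_uuv = 0.000000, Gamma_uvv = 0.000000, Gamma_vuu = 0.000000, Gamma_vuv = 0.000000, Gamma_vvv = 0.000000
  tau = 0.666667: gamma = (-0.763889, 0.763889), gamma' = (-1.666667, 2.000000); Gamma_uuu = 0.000000, Gamma_uuv = 0.000000, Gamma_uvv = 0.000000, Gamma_vuu = 0.000000, Gamma_vuv = 0.000000, Gamma_vvv = 0.000000
  tau = 0.833333: gamma = (-1.055556, 1.125000), gamma' = (-1.833333, 2.333333); Gamma_uuu = 0.000000, Gamma_uuv = 0.000000, Gamma_uvv = 0.000000, Gamma_vuu = 0.000000, Gamma_vuv = 0.000000, Gamma_vvv = 0.000000
  tau = 1.000000: gamma = (-1.375000, 1.541667), gamma' = (-2.000000, 2.666667); Gamma_uuu = 0.000000, Gamma_uuv = 0.000000, Gamma_uvv = 0.000000, Gamma_vuu = 0.000000, Gamma_vuv = 0.000000, Gamma_vvv = 0.000000
step 0: V^u = 1.3750, V^v = -0.5000
step 1: k1 = (0.000000, 0.000000), k2 = (0.000000, 0.000000), k3 = (0.000000, 0.000000), k4 = (0.000000, 0.000000); V <- V + (h/6)(k1 + 2k2 + 2k3 + k4): V^u = 1.3750, V^v = -0.5000
step 2: k1 = (0.000000, 0.000000), k2 = (0.000000, 0.000000), k3 = (0.000000, 0.000000), k4 = (0.000000, 0.000000); V <- V + (h/6)(k1 + 2k2 + 2k3 + k4): V^u = 1.3750, V^v = -0.5000
step 3: k1 = (0.000000, 0.000000), k2 = (0.000000, 0.000000), k3 = (0.000000, 0.000000), k4 = (0.000000, 0.000000); V <- V + (h/6)(k1 + 2k2 + 2k3 + k4): V^u = 1.3750, V^v = -0.5000


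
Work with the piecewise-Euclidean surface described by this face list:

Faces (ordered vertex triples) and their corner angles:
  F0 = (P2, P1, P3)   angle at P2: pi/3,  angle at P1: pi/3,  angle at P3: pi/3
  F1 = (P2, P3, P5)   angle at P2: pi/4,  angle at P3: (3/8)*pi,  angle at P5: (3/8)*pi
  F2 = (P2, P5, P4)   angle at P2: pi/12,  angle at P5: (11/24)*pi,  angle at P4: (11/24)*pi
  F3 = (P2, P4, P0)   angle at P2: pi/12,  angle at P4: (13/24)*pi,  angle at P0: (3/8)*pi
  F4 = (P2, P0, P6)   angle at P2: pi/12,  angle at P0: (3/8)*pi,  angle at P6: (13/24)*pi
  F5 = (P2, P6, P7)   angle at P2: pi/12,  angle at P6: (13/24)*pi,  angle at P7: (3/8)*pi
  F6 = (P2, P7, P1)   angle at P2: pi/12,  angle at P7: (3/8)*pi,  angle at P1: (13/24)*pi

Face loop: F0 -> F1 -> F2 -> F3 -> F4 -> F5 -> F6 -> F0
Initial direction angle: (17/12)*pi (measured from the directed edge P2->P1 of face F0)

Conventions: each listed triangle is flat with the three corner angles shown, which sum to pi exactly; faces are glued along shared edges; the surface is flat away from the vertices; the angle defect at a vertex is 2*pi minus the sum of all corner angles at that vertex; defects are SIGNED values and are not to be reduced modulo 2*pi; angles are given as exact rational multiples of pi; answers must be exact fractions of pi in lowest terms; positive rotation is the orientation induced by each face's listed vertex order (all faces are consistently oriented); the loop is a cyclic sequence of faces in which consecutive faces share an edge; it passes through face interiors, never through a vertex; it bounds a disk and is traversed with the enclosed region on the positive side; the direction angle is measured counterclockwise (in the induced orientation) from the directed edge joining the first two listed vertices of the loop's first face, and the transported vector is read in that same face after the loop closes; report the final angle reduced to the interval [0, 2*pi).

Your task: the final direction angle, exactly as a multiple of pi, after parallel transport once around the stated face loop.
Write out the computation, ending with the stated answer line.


enclosed vertex P2: corner angles sum to pi, defect = 2*pi - pi = pi
the rotation equals the total enclosed defect, so the final angle is initial + defects (mod 2*pi)
final angle = (17/12)*pi + pi = (5/12)*pi (mod 2*pi)

Answer: final direction angle = (5/12)*pi


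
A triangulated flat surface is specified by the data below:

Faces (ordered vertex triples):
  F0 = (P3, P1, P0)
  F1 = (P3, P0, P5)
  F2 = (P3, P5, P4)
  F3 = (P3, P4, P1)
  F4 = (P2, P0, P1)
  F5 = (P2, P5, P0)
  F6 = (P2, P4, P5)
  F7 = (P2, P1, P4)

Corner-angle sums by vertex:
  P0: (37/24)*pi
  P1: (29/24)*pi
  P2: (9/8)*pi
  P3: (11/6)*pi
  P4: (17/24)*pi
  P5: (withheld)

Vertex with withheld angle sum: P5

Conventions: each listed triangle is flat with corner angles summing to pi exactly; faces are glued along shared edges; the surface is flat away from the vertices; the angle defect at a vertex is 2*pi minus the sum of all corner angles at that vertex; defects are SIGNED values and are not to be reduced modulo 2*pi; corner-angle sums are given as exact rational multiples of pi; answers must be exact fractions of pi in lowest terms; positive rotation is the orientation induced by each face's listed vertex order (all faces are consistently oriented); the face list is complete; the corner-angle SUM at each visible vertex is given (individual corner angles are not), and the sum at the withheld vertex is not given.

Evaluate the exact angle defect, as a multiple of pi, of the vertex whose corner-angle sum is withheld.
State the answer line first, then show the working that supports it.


Answer: defect(P5) = (5/12)*pi

V = 6, E = 12, F = 8; chi = V - E + F = 2
Gauss-Bonnet: total defect = 2*pi*chi = 4*pi; visible defects sum to (43/12)*pi


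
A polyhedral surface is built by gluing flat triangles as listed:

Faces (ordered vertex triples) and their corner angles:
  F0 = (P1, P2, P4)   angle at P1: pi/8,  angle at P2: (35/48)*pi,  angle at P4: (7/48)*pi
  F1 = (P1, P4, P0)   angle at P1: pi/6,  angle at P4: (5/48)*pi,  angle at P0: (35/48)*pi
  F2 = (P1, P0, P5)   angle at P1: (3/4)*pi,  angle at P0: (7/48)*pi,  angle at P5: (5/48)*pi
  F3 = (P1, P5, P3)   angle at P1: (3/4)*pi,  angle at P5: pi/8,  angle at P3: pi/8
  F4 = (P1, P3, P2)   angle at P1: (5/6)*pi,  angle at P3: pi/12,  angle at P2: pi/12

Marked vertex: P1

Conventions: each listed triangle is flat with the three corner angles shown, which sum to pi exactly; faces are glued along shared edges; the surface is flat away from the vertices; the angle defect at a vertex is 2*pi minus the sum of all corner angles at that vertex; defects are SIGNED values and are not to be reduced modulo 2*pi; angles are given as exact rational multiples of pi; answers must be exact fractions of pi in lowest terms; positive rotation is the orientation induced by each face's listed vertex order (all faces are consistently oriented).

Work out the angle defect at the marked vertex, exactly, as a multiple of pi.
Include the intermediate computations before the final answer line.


Sum of corner angles at P1: (21/8)*pi
defect = 2*pi - (21/8)*pi

Answer: defect(P1) = (-5/8)*pi


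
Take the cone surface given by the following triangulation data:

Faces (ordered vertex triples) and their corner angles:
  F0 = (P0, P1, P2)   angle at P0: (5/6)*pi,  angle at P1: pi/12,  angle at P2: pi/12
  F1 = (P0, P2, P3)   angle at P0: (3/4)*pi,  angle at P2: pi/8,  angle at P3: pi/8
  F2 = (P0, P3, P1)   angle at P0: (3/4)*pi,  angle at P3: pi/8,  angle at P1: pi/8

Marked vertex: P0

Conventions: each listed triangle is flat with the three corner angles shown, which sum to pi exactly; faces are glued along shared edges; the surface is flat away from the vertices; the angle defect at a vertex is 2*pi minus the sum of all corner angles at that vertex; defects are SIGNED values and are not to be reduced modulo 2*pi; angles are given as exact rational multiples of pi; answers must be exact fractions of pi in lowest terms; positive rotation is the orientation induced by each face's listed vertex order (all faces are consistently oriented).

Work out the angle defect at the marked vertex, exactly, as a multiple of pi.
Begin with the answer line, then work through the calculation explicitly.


Answer: defect(P0) = -pi/3

Sum of corner angles at P0: (7/3)*pi
defect = 2*pi - (7/3)*pi


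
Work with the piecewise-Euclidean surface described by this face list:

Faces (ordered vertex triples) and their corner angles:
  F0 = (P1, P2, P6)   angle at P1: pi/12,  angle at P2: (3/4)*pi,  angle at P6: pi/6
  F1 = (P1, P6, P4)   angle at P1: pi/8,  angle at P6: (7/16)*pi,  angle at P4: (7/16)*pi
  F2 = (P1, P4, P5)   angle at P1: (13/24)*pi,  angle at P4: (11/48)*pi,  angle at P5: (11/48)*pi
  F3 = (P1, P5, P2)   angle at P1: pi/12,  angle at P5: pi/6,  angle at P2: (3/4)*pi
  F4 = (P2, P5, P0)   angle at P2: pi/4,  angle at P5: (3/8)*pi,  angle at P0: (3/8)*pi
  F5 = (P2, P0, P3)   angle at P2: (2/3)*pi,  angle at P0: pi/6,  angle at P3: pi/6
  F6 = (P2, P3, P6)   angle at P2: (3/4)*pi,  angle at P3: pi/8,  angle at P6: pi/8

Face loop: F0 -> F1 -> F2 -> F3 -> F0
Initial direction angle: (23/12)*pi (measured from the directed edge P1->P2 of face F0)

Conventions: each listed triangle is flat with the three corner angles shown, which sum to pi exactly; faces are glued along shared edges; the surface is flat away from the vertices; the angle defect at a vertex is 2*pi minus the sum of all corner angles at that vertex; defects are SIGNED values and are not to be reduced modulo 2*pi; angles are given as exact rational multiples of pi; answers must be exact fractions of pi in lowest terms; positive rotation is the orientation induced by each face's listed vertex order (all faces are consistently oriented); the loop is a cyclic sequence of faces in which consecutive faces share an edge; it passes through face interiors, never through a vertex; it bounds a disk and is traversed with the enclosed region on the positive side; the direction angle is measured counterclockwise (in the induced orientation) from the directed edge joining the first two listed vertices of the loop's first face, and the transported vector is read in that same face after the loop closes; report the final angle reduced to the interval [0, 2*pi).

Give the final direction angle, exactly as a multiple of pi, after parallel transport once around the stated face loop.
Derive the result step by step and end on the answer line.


enclosed vertex P1: corner angles sum to (5/6)*pi, defect = 2*pi - (5/6)*pi = (7/6)*pi
transport around the loop rotates by the sum of enclosed defects; add to the initial angle mod 2*pi
final angle = (23/12)*pi + (7/6)*pi = (13/12)*pi (mod 2*pi)

Answer: final direction angle = (13/12)*pi


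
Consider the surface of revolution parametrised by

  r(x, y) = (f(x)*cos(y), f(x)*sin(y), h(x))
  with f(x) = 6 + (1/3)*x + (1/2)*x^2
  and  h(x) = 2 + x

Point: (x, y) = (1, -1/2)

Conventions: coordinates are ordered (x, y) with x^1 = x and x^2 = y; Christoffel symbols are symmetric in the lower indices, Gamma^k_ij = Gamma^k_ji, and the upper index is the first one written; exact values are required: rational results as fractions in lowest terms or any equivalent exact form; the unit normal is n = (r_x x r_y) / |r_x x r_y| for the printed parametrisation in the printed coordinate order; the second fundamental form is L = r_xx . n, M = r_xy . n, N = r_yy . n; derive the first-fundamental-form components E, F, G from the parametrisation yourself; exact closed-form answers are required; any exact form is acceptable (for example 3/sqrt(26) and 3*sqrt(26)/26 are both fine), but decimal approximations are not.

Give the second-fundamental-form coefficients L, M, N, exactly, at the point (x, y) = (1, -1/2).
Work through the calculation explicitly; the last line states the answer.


f = 41/6, f' = 4/3, f'' = 1, h' = 1, h'' = 0
E = 25/9, F = 0, G = 1681/36; answer radicand W^2 = 25/9
unnormalised second-form numerators: l = -1, m = 0, n = 41/6; L = l/sqrt(25/9), and similarly M = m/sqrt(W^2), N = n/sqrt(W^2)

Answer: L = -3/5, M = 0, N = 41/10


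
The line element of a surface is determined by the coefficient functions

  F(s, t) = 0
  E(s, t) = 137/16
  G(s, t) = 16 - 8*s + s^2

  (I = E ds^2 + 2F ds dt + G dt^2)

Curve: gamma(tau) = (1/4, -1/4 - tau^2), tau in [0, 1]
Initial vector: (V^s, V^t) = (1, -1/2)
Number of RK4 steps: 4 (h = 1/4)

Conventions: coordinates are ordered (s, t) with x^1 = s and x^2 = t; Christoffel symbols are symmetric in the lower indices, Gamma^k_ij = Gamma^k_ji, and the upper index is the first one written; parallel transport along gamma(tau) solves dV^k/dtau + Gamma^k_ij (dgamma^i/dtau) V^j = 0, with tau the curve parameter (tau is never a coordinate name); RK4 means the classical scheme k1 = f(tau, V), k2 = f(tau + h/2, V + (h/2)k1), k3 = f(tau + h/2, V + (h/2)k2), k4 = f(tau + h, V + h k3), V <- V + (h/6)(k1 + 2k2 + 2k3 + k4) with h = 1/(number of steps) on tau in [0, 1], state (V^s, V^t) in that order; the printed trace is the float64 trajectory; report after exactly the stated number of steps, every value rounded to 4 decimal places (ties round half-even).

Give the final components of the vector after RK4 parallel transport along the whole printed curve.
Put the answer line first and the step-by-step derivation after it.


Answer: V^s = 0.7274, V^t = -0.7326

gamma'(tau) = (0, -2*tau); f(tau, V)^k = -Gamma^k_ij(gamma(tau)) gamma'^i(tau) V^j; h = 1/4; intermediate values shown to 6 dp
curve data and Christoffel symbols at the stage parameters:
  tau = 0.000000: gamma = (0.250000, -0.250000), gamma' = (0.000000, 0.000000); Gamma_sss = 0.000000, Gamma_sst = 0.000000, Gamma_stt = 0.437956, Gamma_tss = 0.000000, Gamma_tst = -0.266667, Gamma_ttt = 0.000000
  tau = 0.125000: gamma = (0.250000, -0.265625), gamma' = (0.000000, -0.250000); Gamma_sss = 0.000000, Gamma_sst = 0.000000, Gamma_stt = 0.437956, Gamma_tss = 0.000000, Gamma_tst = -0.266667, Gamma_ttt = 0.000000
  tau = 0.250000: gamma = (0.250000, -0.312500), gamma' = (0.000000, -0.500000); Gamma_sss = 0.000000, Gamma_sst = 0.000000, Gamma_stt = 0.437956, Gamma_tss = 0.000000, Gamma_tst = -0.266667, Gamma_ttt = 0.000000
  tau = 0.375000: gamma = (0.250000, -0.390625), gamma' = (0.000000, -0.750000); Gamma_sss = 0.000000, Gamma_sst = 0.000000, Gamma_stt = 0.437956, Gamma_tss = 0.000000, Gamma_tst = -0.266667, Gamma_ttt = 0.000000
  tau = 0.500000: gamma = (0.250000, -0.500000), gamma' = (0.000000, -1.000000); Gamma_sss = 0.000000, Gamma_sst = 0.000000, Gamma_stt = 0.437956, Gamma_tss = 0.000000, Gamma_tst = -0.266667, Gamma_ttt = 0.000000
  tau = 0.625000: gamma = (0.250000, -0.640625), gamma' = (0.000000, -1.250000); Gamma_sss = 0.000000, Gamma_sst = 0.000000, Gamma_stt = 0.437956, Gamma_tss = 0.000000, Gamma_tst = -0.266667, Gamma_ttt = 0.000000
  tau = 0.750000: gamma = (0.250000, -0.812500), gamma' = (0.000000, -1.500000); Gamma_sss = 0.000000, Gamma_sst = 0.000000, Gamma_stt = 0.437956, Gamma_tss = 0.000000, Gamma_tst = -0.266667, Gamma_ttt = 0.000000
  tau = 0.875000: gamma = (0.250000, -1.015625), gamma' = (0.000000, -1.750000); Gamma_sss = 0.000000, Gamma_sst = 0.000000, Gamma_stt = 0.437956, Gamma_tss = 0.000000, Gamma_tst = -0.266667, Gamma_ttt = 0.000000
  tau = 1.000000: gamma = (0.250000, -1.250000), gamma' = (0.000000, -2.000000); Gamma_sss = 0.000000, Gamma_sst = 0.000000, Gamma_stt = 0.437956, Gamma_tss = 0.000000, Gamma_tst = -0.266667, Gamma_ttt = 0.000000
step 0: V^s = 1.0000, V^t = -0.5000
step 1: k1 = (0.000000, 0.000000), k2 = (-0.054745, -0.066667), k3 = (-0.055657, -0.066210), k4 = (-0.113114, -0.131478); V <- V + (h/6)(k1 + 2k2 + 2k3 + k4): V^s = 0.9861, V^t = -0.5166
step 2: k1 = (-0.113113, -0.131478), k2 = (-0.175068, -0.194390), k3 = (-0.177651, -0.192841), k4 = (-0.247341, -0.251113); V <- V + (h/6)(k1 + 2k2 + 2k3 + k4): V^s = 0.9417, V^t = -0.5648
step 3: k1 = (-0.247341, -0.251113), k2 = (-0.326360, -0.303586), k3 = (-0.329951, -0.300293), k4 = (-0.420330, -0.343675); V <- V + (h/6)(k1 + 2k2 + 2k3 + k4): V^s = 0.8592, V^t = -0.6399
step 4: k1 = (-0.420351, -0.343665), k2 = (-0.523334, -0.376422), k3 = (-0.526472, -0.370415), k4 = (-0.641581, -0.388024); V <- V + (h/6)(k1 + 2k2 + 2k3 + k4): V^s = 0.7274, V^t = -0.7326


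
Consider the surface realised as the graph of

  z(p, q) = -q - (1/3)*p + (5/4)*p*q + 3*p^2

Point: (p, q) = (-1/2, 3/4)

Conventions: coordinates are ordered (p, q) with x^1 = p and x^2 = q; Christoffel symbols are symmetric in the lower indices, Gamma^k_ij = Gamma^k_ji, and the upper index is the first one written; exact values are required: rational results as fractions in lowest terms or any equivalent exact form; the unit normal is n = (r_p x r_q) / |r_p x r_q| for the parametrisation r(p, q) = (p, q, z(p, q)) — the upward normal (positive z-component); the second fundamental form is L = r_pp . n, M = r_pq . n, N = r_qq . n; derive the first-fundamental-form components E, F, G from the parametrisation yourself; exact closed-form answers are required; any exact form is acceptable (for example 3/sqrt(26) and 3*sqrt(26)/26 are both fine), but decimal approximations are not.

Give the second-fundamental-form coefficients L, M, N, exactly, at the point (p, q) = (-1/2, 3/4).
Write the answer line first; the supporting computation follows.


Answer: L = 288*sqrt(21613)/21613, M = 60*sqrt(21613)/21613, N = 0

z_p = -115/48, z_q = -13/8, z_pp = 6, z_pq = 5/4, z_qq = 0
E = 15529/2304, F = 1495/384, G = 233/64; answer radicand W^2 = 21613/2304
unnormalised second-form numerators: l = 6, m = 5/4, n = 0; L = l/sqrt(21613/2304), and similarly M = m/sqrt(W^2), N = n/sqrt(W^2)


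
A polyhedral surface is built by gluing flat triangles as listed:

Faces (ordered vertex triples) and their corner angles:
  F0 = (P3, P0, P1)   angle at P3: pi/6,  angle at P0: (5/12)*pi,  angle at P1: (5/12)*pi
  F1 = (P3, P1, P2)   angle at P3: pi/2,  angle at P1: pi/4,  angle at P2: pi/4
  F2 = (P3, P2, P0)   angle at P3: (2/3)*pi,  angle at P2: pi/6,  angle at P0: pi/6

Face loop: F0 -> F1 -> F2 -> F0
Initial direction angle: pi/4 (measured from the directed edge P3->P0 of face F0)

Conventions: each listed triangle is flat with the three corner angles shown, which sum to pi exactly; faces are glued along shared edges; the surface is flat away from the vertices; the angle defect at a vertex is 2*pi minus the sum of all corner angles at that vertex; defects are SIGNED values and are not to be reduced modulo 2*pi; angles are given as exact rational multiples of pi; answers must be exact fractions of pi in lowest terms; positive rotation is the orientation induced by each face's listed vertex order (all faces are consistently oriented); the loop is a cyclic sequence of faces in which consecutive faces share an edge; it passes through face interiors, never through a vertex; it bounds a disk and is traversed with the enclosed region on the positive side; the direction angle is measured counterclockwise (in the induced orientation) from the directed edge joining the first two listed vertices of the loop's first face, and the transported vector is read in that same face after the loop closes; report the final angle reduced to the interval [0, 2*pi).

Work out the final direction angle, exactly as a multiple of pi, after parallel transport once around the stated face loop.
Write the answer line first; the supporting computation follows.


Answer: final direction angle = (11/12)*pi

enclosed vertex P3: corner angles sum to (4/3)*pi, defect = 2*pi - (4/3)*pi = (2/3)*pi
the rotation equals the total enclosed defect, so the final angle is initial + defects (mod 2*pi)
final angle = pi/4 + (2/3)*pi = (11/12)*pi (mod 2*pi)


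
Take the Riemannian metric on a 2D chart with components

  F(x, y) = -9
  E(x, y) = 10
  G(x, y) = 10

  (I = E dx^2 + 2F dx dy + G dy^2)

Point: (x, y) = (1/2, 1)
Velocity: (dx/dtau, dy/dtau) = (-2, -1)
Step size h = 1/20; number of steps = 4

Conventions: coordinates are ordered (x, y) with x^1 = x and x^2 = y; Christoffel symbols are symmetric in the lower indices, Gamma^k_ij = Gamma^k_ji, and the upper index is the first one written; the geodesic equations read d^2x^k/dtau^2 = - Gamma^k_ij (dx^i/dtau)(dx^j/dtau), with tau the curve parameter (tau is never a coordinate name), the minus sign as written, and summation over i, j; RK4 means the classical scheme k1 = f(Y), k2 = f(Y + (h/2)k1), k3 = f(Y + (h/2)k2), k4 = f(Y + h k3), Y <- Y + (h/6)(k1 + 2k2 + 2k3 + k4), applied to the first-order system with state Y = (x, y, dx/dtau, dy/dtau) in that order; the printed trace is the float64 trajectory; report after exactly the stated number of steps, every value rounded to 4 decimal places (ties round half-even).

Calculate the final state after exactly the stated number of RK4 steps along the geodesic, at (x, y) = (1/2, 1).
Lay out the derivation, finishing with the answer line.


f(Y) = (dx/dtau, dy/dtau, -Gamma^x_ij Y'^i Y'^j, -Gamma^y_ij Y'^i Y'^j) with the Gammas evaluated at the stage position; h = 0.050000; intermediate values shown to 6 dp
step 0: x = 0.5000, y = 1.0000, dx/dtau = -2.0000, dy/dtau = -1.0000
step 1:
  k1: at (x, y) = (0.500000, 1.000000), (dx/dtau, dy/dtau) = (-2.000000, -1.000000); Gamma_xxx = 0.000000, Gamma_xxy = 0.000000, Gamma_xyy = 0.000000, Gamma_yxx = 0.000000, Gamma_yxy = 0.000000, Gamma_yyy = 0.000000; k1 = (-2.000000, -1.000000, 0.000000, 0.000000)
  k2: at (x, y) = (0.450000, 0.975000), (dx/dtau, dy/dtau) = (-2.000000, -1.000000); Gamma_xxx = 0.000000, Gamma_xxy = 0.000000, Gamma_xyy = 0.000000, Gamma_yxx = 0.000000, Gamma_yxy = 0.000000, Gamma_yyy = 0.000000; k2 = (-2.000000, -1.000000, 0.000000, 0.000000)
  k3: at (x, y) = (0.450000, 0.975000), (dx/dtau, dy/dtau) = (-2.000000, -1.000000); Gamma_xxx = 0.000000, Gamma_xxy = 0.000000, Gamma_xyy = 0.000000, Gamma_yxx = 0.000000, Gamma_yxy = 0.000000, Gamma_yyy = 0.000000; k3 = (-2.000000, -1.000000, 0.000000, 0.000000)
  k4: at (x, y) = (0.400000, 0.950000), (dx/dtau, dy/dtau) = (-2.000000, -1.000000); Gamma_xxx = 0.000000, Gamma_xxy = 0.000000, Gamma_xyy = 0.000000, Gamma_yxx = 0.000000, Gamma_yxy = 0.000000, Gamma_yyy = 0.000000; k4 = (-2.000000, -1.000000, 0.000000, 0.000000)
  Y <- Y + (h/6)(k1 + 2k2 + 2k3 + k4): x = 0.4000, y = 0.9500, dx/dtau = -2.0000, dy/dtau = -1.0000
step 2:
  k1: at (x, y) = (0.400000, 0.950000), (dx/dtau, dy/dtau) = (-2.000000, -1.000000); Gamma_xxx = 0.000000, Gamma_xxy = 0.000000, Gamma_xyy = 0.000000, Gamma_yxx = 0.000000, Gamma_yxy = 0.000000, Gamma_yyy = 0.000000; k1 = (-2.000000, -1.000000, 0.000000, 0.000000)
  k2: at (x, y) = (0.350000, 0.925000), (dx/dtau, dy/dtau) = (-2.000000, -1.000000); Gamma_xxx = 0.000000, Gamma_xxy = 0.000000, Gamma_xyy = 0.000000, Gamma_yxx = 0.000000, Gamma_yxy = 0.000000, Gamma_yyy = 0.000000; k2 = (-2.000000, -1.000000, 0.000000, 0.000000)
  k3: at (x, y) = (0.350000, 0.925000), (dx/dtau, dy/dtau) = (-2.000000, -1.000000); Gamma_xxx = 0.000000, Gamma_xxy = 0.000000, Gamma_xyy = 0.000000, Gamma_yxx = 0.000000, Gamma_yxy = 0.000000, Gamma_yyy = 0.000000; k3 = (-2.000000, -1.000000, 0.000000, 0.000000)
  k4: at (x, y) = (0.300000, 0.900000), (dx/dtau, dy/dtau) = (-2.000000, -1.000000); Gamma_xxx = 0.000000, Gamma_xxy = 0.000000, Gamma_xyy = 0.000000, Gamma_yxx = 0.000000, Gamma_yxy = 0.000000, Gamma_yyy = 0.000000; k4 = (-2.000000, -1.000000, 0.000000, 0.000000)
  Y <- Y + (h/6)(k1 + 2k2 + 2k3 + k4): x = 0.3000, y = 0.9000, dx/dtau = -2.0000, dy/dtau = -1.0000
step 3:
  k1: at (x, y) = (0.300000, 0.900000), (dx/dtau, dy/dtau) = (-2.000000, -1.000000); Gamma_xxx = 0.000000, Gamma_xxy = 0.000000, Gamma_xyy = 0.000000, Gamma_yxx = 0.000000, Gamma_yxy = 0.000000, Gamma_yyy = 0.000000; k1 = (-2.000000, -1.000000, 0.000000, 0.000000)
  k2: at (x, y) = (0.250000, 0.875000), (dx/dtau, dy/dtau) = (-2.000000, -1.000000); Gamma_xxx = 0.000000, Gamma_xxy = 0.000000, Gamma_xyy = 0.000000, Gamma_yxx = 0.000000, Gamma_yxy = 0.000000, Gamma_yyy = 0.000000; k2 = (-2.000000, -1.000000, 0.000000, 0.000000)
  k3: at (x, y) = (0.250000, 0.875000), (dx/dtau, dy/dtau) = (-2.000000, -1.000000); Gamma_xxx = 0.000000, Gamma_xxy = 0.000000, Gamma_xyy = 0.000000, Gamma_yxx = 0.000000, Gamma_yxy = 0.000000, Gamma_yyy = 0.000000; k3 = (-2.000000, -1.000000, 0.000000, 0.000000)
  k4: at (x, y) = (0.200000, 0.850000), (dx/dtau, dy/dtau) = (-2.000000, -1.000000); Gamma_xxx = 0.000000, Gamma_xxy = 0.000000, Gamma_xyy = 0.000000, Gamma_yxx = 0.000000, Gamma_yxy = 0.000000, Gamma_yyy = 0.000000; k4 = (-2.000000, -1.000000, 0.000000, 0.000000)
  Y <- Y + (h/6)(k1 + 2k2 + 2k3 + k4): x = 0.2000, y = 0.8500, dx/dtau = -2.0000, dy/dtau = -1.0000
step 4:
  k1: at (x, y) = (0.200000, 0.850000), (dx/dtau, dy/dtau) = (-2.000000, -1.000000); Gamma_xxx = 0.000000, Gamma_xxy = 0.000000, Gamma_xyy = 0.000000, Gamma_yxx = 0.000000, Gamma_yxy = 0.000000, Gamma_yyy = 0.000000; k1 = (-2.000000, -1.000000, 0.000000, 0.000000)
  k2: at (x, y) = (0.150000, 0.825000), (dx/dtau, dy/dtau) = (-2.000000, -1.000000); Gamma_xxx = 0.000000, Gamma_xxy = 0.000000, Gamma_xyy = 0.000000, Gamma_yxx = 0.000000, Gamma_yxy = 0.000000, Gamma_yyy = 0.000000; k2 = (-2.000000, -1.000000, 0.000000, 0.000000)
  k3: at (x, y) = (0.150000, 0.825000), (dx/dtau, dy/dtau) = (-2.000000, -1.000000); Gamma_xxx = 0.000000, Gamma_xxy = 0.000000, Gamma_xyy = 0.000000, Gamma_yxx = 0.000000, Gamma_yxy = 0.000000, Gamma_yyy = 0.000000; k3 = (-2.000000, -1.000000, 0.000000, 0.000000)
  k4: at (x, y) = (0.100000, 0.800000), (dx/dtau, dy/dtau) = (-2.000000, -1.000000); Gamma_xxx = 0.000000, Gamma_xxy = 0.000000, Gamma_xyy = 0.000000, Gamma_yxx = 0.000000, Gamma_yxy = 0.000000, Gamma_yyy = 0.000000; k4 = (-2.000000, -1.000000, 0.000000, 0.000000)
  Y <- Y + (h/6)(k1 + 2k2 + 2k3 + k4): x = 0.1000, y = 0.8000, dx/dtau = -2.0000, dy/dtau = -1.0000

Answer: x = 0.1000, y = 0.8000, dx/dtau = -2.0000, dy/dtau = -1.0000


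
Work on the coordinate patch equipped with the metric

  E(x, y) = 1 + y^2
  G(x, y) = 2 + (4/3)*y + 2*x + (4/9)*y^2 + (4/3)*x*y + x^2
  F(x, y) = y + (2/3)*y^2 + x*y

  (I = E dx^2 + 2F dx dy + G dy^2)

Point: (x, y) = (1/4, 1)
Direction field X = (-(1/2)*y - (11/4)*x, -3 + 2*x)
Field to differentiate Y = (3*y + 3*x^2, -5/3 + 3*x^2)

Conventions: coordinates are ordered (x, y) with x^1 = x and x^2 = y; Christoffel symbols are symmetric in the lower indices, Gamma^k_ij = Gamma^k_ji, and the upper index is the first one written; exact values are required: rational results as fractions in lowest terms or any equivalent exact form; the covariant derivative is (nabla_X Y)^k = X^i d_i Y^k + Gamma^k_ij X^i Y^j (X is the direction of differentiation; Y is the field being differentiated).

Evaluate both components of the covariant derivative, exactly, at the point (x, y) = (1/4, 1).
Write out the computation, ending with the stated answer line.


E = 2, F = 23/12, G = 673/144 at the point
E_x = 0, E_y = 2, F_x = 1, F_y = 31/12, G_x = 23/6, G_y = 23/9
EG - F^2 = 817/144;  g^inv = (144/817) * [[673/144, -23/12], [-23/12, 2]]
first-kind symbols [ij,l] = (1/2)(d_i g_jl + d_j g_il - d_l g_ij): [xx,x] = E_x/2 = 0, [xx,y] = F_x - E_y/2 = 0, [xy,x] = E_y/2 = 1, [xy,y] = G_x/2 = 23/12, [yy,x] = F_y - G_x/2 = 2/3, [yy,y] = G_y/2 = 23/18
Gamma^x_ij = (G*[ij,x] - F*[ij,y])/(EG - F^2), Gamma^y_ij = (E*[ij,y] - F*[ij,x])/(EG - F^2)
Gamma_xxx = 0, Gamma_xxy = 144/817, Gamma_xyy = 96/817, Gamma_yxx = 0, Gamma_yxy = 276/817, Gamma_yyy = 184/817
X = (-19/16, -5/2), Y = (51/16, -71/48) at the point

Answer: (nabla_X Y)^x = -259915/26144, (nabla_X Y)^y = -477973/156864


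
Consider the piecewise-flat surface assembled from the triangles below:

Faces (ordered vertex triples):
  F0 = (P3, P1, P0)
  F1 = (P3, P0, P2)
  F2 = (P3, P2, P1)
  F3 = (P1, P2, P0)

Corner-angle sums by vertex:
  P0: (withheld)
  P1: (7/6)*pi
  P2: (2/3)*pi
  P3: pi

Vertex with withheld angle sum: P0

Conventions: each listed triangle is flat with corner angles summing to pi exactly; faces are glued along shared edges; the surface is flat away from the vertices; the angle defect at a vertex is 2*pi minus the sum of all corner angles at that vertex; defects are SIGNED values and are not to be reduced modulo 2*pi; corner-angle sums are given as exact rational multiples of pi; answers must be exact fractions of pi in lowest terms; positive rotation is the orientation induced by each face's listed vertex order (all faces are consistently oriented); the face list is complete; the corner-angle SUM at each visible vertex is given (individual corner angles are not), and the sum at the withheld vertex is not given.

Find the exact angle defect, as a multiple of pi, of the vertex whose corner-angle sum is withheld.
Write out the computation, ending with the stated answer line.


V = 4, E = 6, F = 4; chi = V - E + F = 2
Gauss-Bonnet: total defect = 2*pi*chi = 4*pi; visible defects sum to (19/6)*pi

Answer: defect(P0) = (5/6)*pi


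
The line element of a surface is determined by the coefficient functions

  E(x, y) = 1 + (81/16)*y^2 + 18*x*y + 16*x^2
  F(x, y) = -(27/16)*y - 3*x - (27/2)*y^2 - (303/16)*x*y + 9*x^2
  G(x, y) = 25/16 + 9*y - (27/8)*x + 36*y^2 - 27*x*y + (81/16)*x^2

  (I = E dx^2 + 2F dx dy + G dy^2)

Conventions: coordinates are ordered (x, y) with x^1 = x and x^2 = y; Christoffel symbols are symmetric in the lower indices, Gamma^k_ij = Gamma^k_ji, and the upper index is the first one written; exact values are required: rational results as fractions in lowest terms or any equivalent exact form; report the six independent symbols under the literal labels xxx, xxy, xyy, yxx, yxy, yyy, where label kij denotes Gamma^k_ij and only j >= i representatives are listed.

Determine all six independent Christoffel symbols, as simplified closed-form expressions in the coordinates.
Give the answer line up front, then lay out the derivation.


Answer: Gamma_xxx = (256*x + 144*y)/(337*x^2 - 144*x*y - 54*x + 657*y^2 + 144*y + 25), Gamma_xxy = (144*x + 81*y)/(337*x^2 - 144*x*y - 54*x + 657*y^2 + 144*y + 25), Gamma_xyy = (-384*x - 216*y)/(337*x^2 - 144*x*y - 54*x + 657*y^2 + 144*y + 25), Gamma_yxx = (144*x - 384*y - 48)/(337*x^2 - 144*x*y - 54*x + 657*y^2 + 144*y + 25), Gamma_yxy = (81*x - 216*y - 27)/(337*x^2 - 144*x*y - 54*x + 657*y^2 + 144*y + 25), Gamma_yyy = (-216*x + 576*y + 72)/(337*x^2 - 144*x*y - 54*x + 657*y^2 + 144*y + 25)

E = 1 + (81/16)*y^2 + 18*x*y + 16*x^2; F = -(27/16)*y - 3*x - (27/2)*y^2 - (303/16)*x*y + 9*x^2; G = 25/16 + 9*y - (27/8)*x + 36*y^2 - 27*x*y + (81/16)*x^2
Gamma^k_ij = (1/2) g^{kl} (d_i g_jl + d_j g_il - d_l g_ij), with g^inv = (1/(EG-F^2)) [[G, -F], [-F, E]]
first partials: E_x = 18*y + 32*x, E_y = (81/8)*y + 18*x, F_x = -3 - (303/16)*y + 18*x, F_y = -27/16 - 27*y - (303/16)*x, G_x = -27/8 - 27*y + (81/8)*x, G_y = 9 + 72*y - 27*x
D = EG - F^2 = 25/16 + 9*y - (27/8)*x + (657/16)*y^2 - 9*x*y + (337/16)*x^2
expanded: Gamma^x_xx = (G E_x - 2F F_x + F E_y)/(2D), Gamma^x_xy = (G E_y - F G_x)/(2D), Gamma^x_yy = (2G F_y - G G_x - F G_y)/(2D), Gamma^y_xx = (2E F_x - E E_y - F E_x)/(2D), Gamma^y_xy = (E G_x - F E_y)/(2D), Gamma^y_yy = (E G_y - 2F F_y + F G_x)/(2D); substitute and cancel common factors


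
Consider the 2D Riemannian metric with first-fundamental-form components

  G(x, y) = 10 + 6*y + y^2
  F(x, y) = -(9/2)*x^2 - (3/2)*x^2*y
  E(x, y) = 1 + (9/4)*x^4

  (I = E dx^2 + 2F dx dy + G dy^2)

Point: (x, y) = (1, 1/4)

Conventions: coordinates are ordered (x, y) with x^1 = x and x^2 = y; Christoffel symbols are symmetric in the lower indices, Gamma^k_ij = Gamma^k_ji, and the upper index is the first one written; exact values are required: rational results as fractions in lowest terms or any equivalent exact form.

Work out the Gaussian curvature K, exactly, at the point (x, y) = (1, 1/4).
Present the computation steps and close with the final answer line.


E = 13/4, F = -39/8, G = 185/16, EG - F^2 = 221/16 at the point
E_x = 9, E_y = 0, F_x = -39/4, F_y = -3/2, G_x = 0, G_y = 13/2
E_yy = 0, F_xy = -3, G_xx = 0
Compute both Brioschi determinants and normalise by (EG - F^2)^2.
M1 = [[-E_yy/2 + F_xy - G_xx/2, E_x/2, F_x - E_y/2], [F_y - G_x/2, E, F], [G_y/2, F, G]] = [[-3, 9/2, -39/4], [-3/2, 13/4, -39/8], [13/4, -39/8, 185/16]]; det M1 = -3
M2 = [[0, E_y/2, G_x/2], [E_y/2, E, F], [G_x/2, F, G]] = [[0, 0, 0], [0, 13/4, -39/8], [0, -39/8, 185/16]]; det M2 = 0
det M1 - det M2 = -3; K = -3 / (221/16)^2 = -768/48841

Answer: K = -768/48841


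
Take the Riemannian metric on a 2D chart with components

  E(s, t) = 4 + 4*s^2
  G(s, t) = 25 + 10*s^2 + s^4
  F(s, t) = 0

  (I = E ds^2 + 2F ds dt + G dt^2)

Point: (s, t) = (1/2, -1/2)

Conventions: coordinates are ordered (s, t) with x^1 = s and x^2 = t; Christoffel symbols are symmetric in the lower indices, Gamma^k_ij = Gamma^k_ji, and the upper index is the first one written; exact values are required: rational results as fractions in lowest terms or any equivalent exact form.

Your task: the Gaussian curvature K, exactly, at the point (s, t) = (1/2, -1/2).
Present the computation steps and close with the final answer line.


E = 5, F = 0, G = 441/16, EG - F^2 = 2205/16 at the point
E_s = 4, E_t = 0, F_s = 0, F_t = 0, G_s = 21/2, G_t = 0
E_tt = 0, F_st = 0, G_ss = 23
The intrinsic route: Brioschi's K = (det M1 - det M2)/(EG - F^2)^2.
M1 = [[-E_tt/2 + F_st - G_ss/2, E_s/2, F_s - E_t/2], [F_t - G_s/2, E, F], [G_t/2, F, G]] = [[-23/2, 2, 0], [-21/4, 5, 0], [0, 0, 441/16]]; det M1 = -20727/16
M2 = [[0, E_t/2, G_s/2], [E_t/2, E, F], [G_s/2, F, G]] = [[0, 0, 21/4], [0, 5, 0], [21/4, 0, 441/16]]; det M2 = -2205/16
det M1 - det M2 = -9261/8; K = -9261/8 / (2205/16)^2 = -32/525

Answer: K = -32/525


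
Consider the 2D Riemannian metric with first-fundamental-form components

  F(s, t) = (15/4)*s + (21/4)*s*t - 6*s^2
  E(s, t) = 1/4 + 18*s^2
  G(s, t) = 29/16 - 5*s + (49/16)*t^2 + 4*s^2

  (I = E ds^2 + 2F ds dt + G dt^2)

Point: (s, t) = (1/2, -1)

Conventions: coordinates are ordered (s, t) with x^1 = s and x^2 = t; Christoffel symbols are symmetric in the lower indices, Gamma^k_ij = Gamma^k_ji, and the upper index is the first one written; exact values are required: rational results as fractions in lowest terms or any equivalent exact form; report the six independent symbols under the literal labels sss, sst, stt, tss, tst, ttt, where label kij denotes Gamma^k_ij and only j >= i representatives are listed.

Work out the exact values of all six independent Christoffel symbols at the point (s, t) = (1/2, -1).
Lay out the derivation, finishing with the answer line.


E = 19/4, F = -9/4, G = 27/8 at the point
E_s = 18, E_t = 0, F_s = -15/2, F_t = 21/8, G_s = -1, G_t = -49/8
EG - F^2 = 351/32;  g^inv = (32/351) * [[27/8, 9/4], [9/4, 19/4]]
first-kind symbols [ij,l] = (1/2)(d_i g_jl + d_j g_il - d_l g_ij): [ss,s] = E_s/2 = 9, [ss,t] = F_s - E_t/2 = -15/2, [st,s] = E_t/2 = 0, [st,t] = G_s/2 = -1/2, [tt,s] = F_t - G_s/2 = 25/8, [tt,t] = G_t/2 = -49/16
Gamma^s_ij = (G*[ij,s] - F*[ij,t])/(EG - F^2), Gamma^t_ij = (E*[ij,t] - F*[ij,s])/(EG - F^2)

Answer: Gamma_sss = 16/13, Gamma_sst = -4/39, Gamma_stt = 1/3, Gamma_tss = -164/117, Gamma_tst = -76/351, Gamma_ttt = -37/54


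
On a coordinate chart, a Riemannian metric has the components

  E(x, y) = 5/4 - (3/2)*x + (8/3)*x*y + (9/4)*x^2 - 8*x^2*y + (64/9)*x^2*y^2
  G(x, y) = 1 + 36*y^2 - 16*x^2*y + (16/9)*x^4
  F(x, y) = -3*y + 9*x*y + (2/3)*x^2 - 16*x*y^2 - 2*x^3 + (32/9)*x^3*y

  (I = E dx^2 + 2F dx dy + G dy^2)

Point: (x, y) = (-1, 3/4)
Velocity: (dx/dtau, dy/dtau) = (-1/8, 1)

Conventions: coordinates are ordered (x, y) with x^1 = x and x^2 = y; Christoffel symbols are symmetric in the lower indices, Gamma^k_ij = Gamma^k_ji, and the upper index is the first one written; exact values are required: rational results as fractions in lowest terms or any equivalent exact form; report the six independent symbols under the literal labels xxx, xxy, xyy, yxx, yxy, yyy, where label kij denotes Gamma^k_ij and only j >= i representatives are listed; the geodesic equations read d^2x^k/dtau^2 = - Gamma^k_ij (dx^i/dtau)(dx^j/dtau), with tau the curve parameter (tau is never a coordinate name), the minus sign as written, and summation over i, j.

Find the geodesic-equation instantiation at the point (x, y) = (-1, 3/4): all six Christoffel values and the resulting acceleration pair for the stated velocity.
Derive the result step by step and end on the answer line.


E = 1, F = 0, G = 397/36 at the point
E_x = 0, E_y = 0, F_x = -19/12, F_y = 76/9, G_x = 152/9, G_y = 38
EG - F^2 = 397/36;  g^inv = (36/397) * [[397/36, 0], [0, 1]]
first-kind symbols [ij,l] = (1/2)(d_i g_jl + d_j g_il - d_l g_ij): [xx,x] = E_x/2 = 0, [xx,y] = F_x - E_y/2 = -19/12, [xy,x] = E_y/2 = 0, [xy,y] = G_x/2 = 76/9, [yy,x] = F_y - G_x/2 = 0, [yy,y] = G_y/2 = 19
Gamma^x_ij = (G*[ij,x] - F*[ij,y])/(EG - F^2), Gamma^y_ij = (E*[ij,y] - F*[ij,x])/(EG - F^2)
Gamma_xxx = 0, Gamma_xxy = 0, Gamma_xyy = 0, Gamma_yxx = -57/397, Gamma_yxy = 304/397, Gamma_yyy = 684/397
d^2x/dtau^2 = -(Gamma_xxx*(-1/8)^2 + 2*Gamma_xxy*(-1/8)*(1) + Gamma_xyy*(1)^2) = 0
d^2y/dtau^2 = -(Gamma_yxx*(-1/8)^2 + 2*Gamma_yxy*(-1/8)*(1) + Gamma_yyy*(1)^2) = -38855/25408

Answer: Gamma_xxx = 0, Gamma_xxy = 0, Gamma_xyy = 0, Gamma_yxx = -57/397, Gamma_yxy = 304/397, Gamma_yyy = 684/397; accelerations (d^2x/dtau^2, d^2y/dtau^2) = (0, -38855/25408)


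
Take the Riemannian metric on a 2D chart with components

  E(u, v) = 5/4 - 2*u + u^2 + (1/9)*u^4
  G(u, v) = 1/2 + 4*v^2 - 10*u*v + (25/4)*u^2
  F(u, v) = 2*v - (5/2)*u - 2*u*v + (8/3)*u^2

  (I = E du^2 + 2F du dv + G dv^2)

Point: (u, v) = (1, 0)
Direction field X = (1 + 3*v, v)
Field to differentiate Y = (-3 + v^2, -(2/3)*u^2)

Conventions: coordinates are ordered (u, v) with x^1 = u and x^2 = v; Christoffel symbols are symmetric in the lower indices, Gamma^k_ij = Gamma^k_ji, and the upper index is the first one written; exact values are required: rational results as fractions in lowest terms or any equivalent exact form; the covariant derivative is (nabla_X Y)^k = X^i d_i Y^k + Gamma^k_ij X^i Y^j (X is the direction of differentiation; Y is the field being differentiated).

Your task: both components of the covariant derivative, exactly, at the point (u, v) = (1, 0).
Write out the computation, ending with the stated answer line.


E = 13/36, F = 1/6, G = 27/4 at the point
E_u = 4/9, E_v = 0, F_u = 17/6, F_v = 0, G_u = 25/2, G_v = -10
EG - F^2 = 347/144;  g^inv = (144/347) * [[27/4, -1/6], [-1/6, 13/36]]
first-kind symbols [ij,l] = (1/2)(d_i g_jl + d_j g_il - d_l g_ij): [uu,u] = E_u/2 = 2/9, [uu,v] = F_u - E_v/2 = 17/6, [uv,u] = E_v/2 = 0, [uv,v] = G_u/2 = 25/4, [vv,u] = F_v - G_u/2 = -25/4, [vv,v] = G_v/2 = -5
Gamma^u_ij = (G*[ij,u] - F*[ij,v])/(EG - F^2), Gamma^v_ij = (E*[ij,v] - F*[ij,u])/(EG - F^2)
Gamma_uuu = 148/347, Gamma_uuv = -150/347, Gamma_uvv = -5955/347, Gamma_vuu = 142/347, Gamma_vuv = 325/347, Gamma_vvv = -110/347
X = (1, 0), Y = (-3, -2/3) at the point

Answer: (nabla_X Y)^u = -344/347, (nabla_X Y)^v = -3316/1041
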